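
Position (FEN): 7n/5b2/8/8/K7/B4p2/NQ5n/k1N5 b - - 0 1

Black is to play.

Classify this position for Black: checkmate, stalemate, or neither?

Black to move; black king on a1.
In check: yes, from the white queen on b2.
King squares — b1: attacked by Qb2; a2: attacked by Nc1; b2: attacked by Ba3.
Legal moves for Black: none.
In check with no legal moves → checkmate.

checkmate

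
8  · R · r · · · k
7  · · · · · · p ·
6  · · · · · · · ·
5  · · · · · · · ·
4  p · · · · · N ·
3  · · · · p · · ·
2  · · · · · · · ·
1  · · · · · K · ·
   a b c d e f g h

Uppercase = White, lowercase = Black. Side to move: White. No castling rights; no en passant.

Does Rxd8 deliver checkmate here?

After Rxd8: black king on h8; in check: yes, from the white rook on d8.
Black has 1 legal reply: Kh7.
In check but a legal move exists → not checkmate.

no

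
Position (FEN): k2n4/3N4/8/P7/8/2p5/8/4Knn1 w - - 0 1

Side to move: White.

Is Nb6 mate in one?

After Nb6: black king on a8; in check: yes, from the white knight on b6.
Black has 3 legal replies: Kb8, Kb7, Ka7.
In check but a legal move exists → not checkmate.

no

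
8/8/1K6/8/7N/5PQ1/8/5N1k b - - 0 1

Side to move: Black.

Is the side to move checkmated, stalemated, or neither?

stalemate

Black to move; black king on h1.
In check: no.
King squares — g1: attacked by Qg3; g2: attacked by Qg3; h2: attacked by Nf1.
Legal moves for Black: none.
Not in check and no legal moves → stalemate.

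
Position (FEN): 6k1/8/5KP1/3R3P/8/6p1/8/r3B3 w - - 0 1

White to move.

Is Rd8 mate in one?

After Rd8: black king on g8; in check: yes, from the white rook on d8.
King squares — f7: attacked by Kf6; g7: attacked by Kf6; h7: attacked by Pg6; f8: attacked by Rd8; h8: attacked by Rd8.
Black has no legal moves → checkmate.

yes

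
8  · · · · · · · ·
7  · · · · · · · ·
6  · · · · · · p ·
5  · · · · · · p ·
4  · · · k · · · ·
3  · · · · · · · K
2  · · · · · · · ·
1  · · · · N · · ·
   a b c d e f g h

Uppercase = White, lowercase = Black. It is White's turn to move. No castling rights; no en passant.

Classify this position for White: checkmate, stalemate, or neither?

White to move; white king on h3.
In check: no.
Legal moves for White: Kg4, Kg3, Kh2, Kg2, Nf3+, Nd3, Ng2, Nc2+.
White has 8 legal moves and is not in check → neither.

neither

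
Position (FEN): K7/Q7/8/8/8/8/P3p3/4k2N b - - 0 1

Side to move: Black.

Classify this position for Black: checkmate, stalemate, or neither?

Black to move; black king on e1.
In check: no.
Legal moves for Black: Kd2, Kf1, Kd1.
Black has 3 legal moves and is not in check → neither.

neither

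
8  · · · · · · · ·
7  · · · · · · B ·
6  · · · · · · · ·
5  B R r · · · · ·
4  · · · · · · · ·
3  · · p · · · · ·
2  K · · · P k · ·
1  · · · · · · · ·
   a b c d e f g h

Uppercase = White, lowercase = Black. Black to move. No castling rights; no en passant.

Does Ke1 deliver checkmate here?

After Ke1: white king on a2; in check: no.
White is not in check, so this cannot be checkmate.

no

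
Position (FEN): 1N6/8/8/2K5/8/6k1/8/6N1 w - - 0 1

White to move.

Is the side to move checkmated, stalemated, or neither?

neither

White to move; white king on c5.
In check: no.
Legal moves for White: Nd7, Nc6, Na6, Kd6, Kc6, Kb6, Kd5, Kb5, Kd4, Kc4, Kb4, Nh3, Nf3, Ne2+.
White has 14 legal moves and is not in check → neither.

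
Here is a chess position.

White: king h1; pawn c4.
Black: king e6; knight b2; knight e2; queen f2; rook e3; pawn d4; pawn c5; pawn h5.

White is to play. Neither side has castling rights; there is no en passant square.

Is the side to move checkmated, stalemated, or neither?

stalemate

White to move; white king on h1.
In check: no.
King squares — g1: attacked by Ne2; g2: attacked by Qf2; h2: attacked by Qf2.
Legal moves for White: none.
Not in check and no legal moves → stalemate.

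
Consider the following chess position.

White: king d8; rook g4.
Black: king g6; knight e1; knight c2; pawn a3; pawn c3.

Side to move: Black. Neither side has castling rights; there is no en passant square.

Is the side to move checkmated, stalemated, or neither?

Black to move; black king on g6.
In check: yes, from the white rook on g4.
King squares — f5: available; g5: attacked by Rg4; h5: available; f6: available; h6: available; f7: available; g7: attacked by Rg4; h7: available.
Legal moves for Black: Kh7, Kf7, Kh6, Kf6, Kh5, Kf5.
Black is in check but has 6 legal moves → neither.

neither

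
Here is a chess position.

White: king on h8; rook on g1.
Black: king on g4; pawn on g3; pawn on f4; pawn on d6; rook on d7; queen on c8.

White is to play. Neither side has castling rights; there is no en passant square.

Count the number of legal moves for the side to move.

White to move; king on h8.
In check: yes, from the black queen on c8.
Legal moves: none.
Count: 0.

0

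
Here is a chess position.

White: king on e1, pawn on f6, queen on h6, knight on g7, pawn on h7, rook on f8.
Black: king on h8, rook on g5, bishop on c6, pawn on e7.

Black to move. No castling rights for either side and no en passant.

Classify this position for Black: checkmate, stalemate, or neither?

Black to move; black king on h8.
In check: yes, from the white rook on f8.
King squares — g7: attacked by Pf6; h7: attacked by Qh6; g8: attacked by Ph7.
Legal moves for Black: none.
In check with no legal moves → checkmate.

checkmate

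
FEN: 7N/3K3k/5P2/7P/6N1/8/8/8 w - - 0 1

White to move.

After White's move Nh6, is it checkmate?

no

After Nh6: black king on h7; in check: no.
Black is not in check, so this cannot be checkmate.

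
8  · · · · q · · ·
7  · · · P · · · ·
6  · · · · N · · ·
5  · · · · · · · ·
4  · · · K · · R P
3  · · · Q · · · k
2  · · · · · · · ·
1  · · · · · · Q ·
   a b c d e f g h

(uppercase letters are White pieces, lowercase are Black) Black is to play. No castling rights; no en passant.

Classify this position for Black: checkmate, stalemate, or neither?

Black to move; black king on h3.
In check: yes, from the white queen on d3.
King squares — g2: attacked by Qg1; h2: attacked by Qg1; g3: attacked by Qg1; g4: attacked by Qg1; h4: attacked by Rg4.
Legal moves for Black: none.
In check with no legal moves → checkmate.

checkmate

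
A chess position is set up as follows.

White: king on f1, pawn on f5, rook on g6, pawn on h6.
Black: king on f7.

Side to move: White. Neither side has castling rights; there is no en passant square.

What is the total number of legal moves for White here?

White to move; king on f1.
In check: no.
Legal moves: Rg8, Rg7+, Rf6+, Re6, Rd6, Rc6, Rb6, Ra6, Rg5, Rg4, Rg3, Rg2, Rg1, Kg2, Kf2, Ke2, Kg1, Ke1, h7, f6.
Count: 20.

20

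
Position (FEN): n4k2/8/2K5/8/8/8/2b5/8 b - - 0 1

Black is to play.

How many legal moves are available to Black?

16

Black to move; king on f8.
In check: no.
Legal moves: Kg8, Ke8, Kg7, Kf7, Ke7, Nc7, Nb6, Bh7, Bg6, Bf5, Be4+, Ba4+, Bd3, Bb3, Bd1, Bb1.
Count: 16.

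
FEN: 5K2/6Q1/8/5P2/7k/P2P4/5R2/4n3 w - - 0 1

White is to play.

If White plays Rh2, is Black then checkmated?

After Rh2: black king on h4; in check: yes, from the white rook on h2.
King squares — g3: attacked by Qg7; h3: attacked by Rh2; g4: attacked by Qg7; g5: attacked by Qg7; h5: attacked by Rh2.
Black has no legal moves → checkmate.

yes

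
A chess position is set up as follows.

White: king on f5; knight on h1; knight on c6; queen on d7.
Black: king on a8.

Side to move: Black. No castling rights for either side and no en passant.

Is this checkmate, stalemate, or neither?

stalemate

Black to move; black king on a8.
In check: no.
King squares — a7: attacked by Nc6; b7: attacked by Qd7; b8: attacked by Nc6.
Legal moves for Black: none.
Not in check and no legal moves → stalemate.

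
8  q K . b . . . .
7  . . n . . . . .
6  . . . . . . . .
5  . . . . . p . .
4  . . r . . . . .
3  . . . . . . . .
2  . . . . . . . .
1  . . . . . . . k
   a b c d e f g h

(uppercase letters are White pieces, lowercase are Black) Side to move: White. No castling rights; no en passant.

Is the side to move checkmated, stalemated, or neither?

checkmate

White to move; white king on b8.
In check: yes, from the black queen on a8.
King squares — a7: attacked by Qa8; b7: attacked by Qa8; c7: attacked by Rc4; a8: attacked by Nc7; c8: attacked by Qa8.
Legal moves for White: none.
In check with no legal moves → checkmate.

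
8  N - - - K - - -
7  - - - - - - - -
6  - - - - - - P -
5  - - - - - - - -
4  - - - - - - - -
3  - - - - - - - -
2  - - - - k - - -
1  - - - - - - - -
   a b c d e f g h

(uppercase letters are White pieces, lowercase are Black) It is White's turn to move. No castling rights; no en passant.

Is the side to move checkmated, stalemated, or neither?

neither

White to move; white king on e8.
In check: no.
Legal moves for White: Kf8, Kd8, Kf7, Ke7, Kd7, Nc7, Nb6, g7.
White has 8 legal moves and is not in check → neither.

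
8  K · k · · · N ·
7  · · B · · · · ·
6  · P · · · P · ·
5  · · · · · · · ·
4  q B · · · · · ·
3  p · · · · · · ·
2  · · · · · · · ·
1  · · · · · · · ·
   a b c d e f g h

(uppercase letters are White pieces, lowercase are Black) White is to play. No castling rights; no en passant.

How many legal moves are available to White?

White to move; king on a8.
In check: yes, from the black queen on a4.
Legal moves: Ba5.
Count: 1.

1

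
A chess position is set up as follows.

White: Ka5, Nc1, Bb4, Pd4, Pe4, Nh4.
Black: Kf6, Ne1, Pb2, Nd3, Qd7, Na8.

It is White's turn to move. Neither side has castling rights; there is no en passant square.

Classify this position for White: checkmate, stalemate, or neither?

White to move; white king on a5.
In check: no.
Legal moves for White include: Ka6, Ng6, Nf5, Nf3, Ng2, Bf8, Be7+, Bd6, Bc5, Bc3, Ba3, Bd2, Bxe1, Nxd3, Nb3, Ne2, Na2, e5+, ... (list truncated; more exist).
White has legal moves and is not in check → neither.

neither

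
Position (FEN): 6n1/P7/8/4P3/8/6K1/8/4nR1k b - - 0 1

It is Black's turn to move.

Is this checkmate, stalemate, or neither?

checkmate

Black to move; black king on h1.
In check: yes, from the white rook on f1.
King squares — g1: attacked by Rf1; g2: attacked by Kg3; h2: attacked by Kg3.
Legal moves for Black: none.
In check with no legal moves → checkmate.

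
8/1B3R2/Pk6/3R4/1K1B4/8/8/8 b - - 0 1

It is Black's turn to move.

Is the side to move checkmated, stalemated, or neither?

Black to move; black king on b6.
In check: yes, from the white bishop on d4.
King squares — a5: attacked by Kb4; b5: attacked by Kb4; c5: attacked by Kb4; a6: attacked by Bb7; c6: attacked by Bb7; a7: attacked by Bd4; b7: attacked by Pa6; c7: attacked by Rf7.
Legal moves for Black: none.
In check with no legal moves → checkmate.

checkmate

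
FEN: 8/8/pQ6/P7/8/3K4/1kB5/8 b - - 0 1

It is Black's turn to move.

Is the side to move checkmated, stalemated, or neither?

neither

Black to move; black king on b2.
In check: yes, from the white queen on b6.
King squares — a1: available; b1: attacked by Bc2; c1: available; a2: available; c2: attacked by Kd3; a3: available; b3: attacked by Bc2; c3: attacked by Kd3.
Legal moves for Black: Ka3, Ka2, Kc1, Ka1.
Black is in check but has 4 legal moves → neither.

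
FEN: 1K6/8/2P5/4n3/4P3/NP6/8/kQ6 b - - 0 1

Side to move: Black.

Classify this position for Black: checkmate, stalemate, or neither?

checkmate

Black to move; black king on a1.
In check: yes, from the white queen on b1.
King squares — b1: attacked by Na3; a2: attacked by Qb1; b2: attacked by Qb1.
Legal moves for Black: none.
In check with no legal moves → checkmate.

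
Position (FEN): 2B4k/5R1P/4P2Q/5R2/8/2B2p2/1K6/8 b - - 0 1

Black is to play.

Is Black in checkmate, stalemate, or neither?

checkmate

Black to move; black king on h8.
In check: yes, from the white bishop on c3.
King squares — g7: attacked by Bc3; h7: attacked by Qh6; g8: attacked by Ph7.
Legal moves for Black: none.
In check with no legal moves → checkmate.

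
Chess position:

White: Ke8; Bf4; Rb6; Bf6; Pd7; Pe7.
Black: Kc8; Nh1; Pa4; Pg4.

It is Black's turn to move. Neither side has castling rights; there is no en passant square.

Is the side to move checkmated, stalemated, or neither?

checkmate

Black to move; black king on c8.
In check: yes, from the white pawn on d7.
King squares — b7: attacked by Rb6; c7: attacked by Bf4; d7: attacked by Ke8; b8: attacked by Bf4; d8: attacked by Pe7.
Legal moves for Black: none.
In check with no legal moves → checkmate.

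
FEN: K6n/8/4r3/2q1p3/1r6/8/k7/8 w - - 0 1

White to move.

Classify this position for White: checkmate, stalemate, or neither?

stalemate

White to move; white king on a8.
In check: no.
King squares — a7: attacked by Qc5; b7: attacked by Rb4; b8: attacked by Rb4.
Legal moves for White: none.
Not in check and no legal moves → stalemate.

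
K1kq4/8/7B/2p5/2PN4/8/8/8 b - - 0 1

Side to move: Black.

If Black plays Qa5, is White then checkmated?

After Qa5: white king on a8; in check: yes, from the black queen on a5.
King squares — a7: attacked by Qa5; b7: attacked by Kc8; b8: attacked by Kc8.
White has no legal moves → checkmate.

yes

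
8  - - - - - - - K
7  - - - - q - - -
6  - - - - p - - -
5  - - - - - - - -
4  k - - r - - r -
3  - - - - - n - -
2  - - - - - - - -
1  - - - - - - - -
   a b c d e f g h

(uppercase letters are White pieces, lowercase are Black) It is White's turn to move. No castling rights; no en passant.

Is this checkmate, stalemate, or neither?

stalemate

White to move; white king on h8.
In check: no.
King squares — g7: attacked by Rg4; h7: attacked by Qe7; g8: attacked by Rg4.
Legal moves for White: none.
Not in check and no legal moves → stalemate.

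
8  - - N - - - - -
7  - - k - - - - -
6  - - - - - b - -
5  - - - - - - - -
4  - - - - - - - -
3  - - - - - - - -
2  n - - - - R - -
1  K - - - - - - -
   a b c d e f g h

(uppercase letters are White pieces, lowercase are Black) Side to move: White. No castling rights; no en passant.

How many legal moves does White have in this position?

4

White to move; king on a1.
In check: yes, from the black bishop on f6.
Legal moves: Kxa2, Kb1, Rxf6, Rb2.
Count: 4.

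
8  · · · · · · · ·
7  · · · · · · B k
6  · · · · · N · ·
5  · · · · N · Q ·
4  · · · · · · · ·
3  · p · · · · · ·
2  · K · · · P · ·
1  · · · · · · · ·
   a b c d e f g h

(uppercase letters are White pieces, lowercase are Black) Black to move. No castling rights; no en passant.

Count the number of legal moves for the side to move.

0

Black to move; king on h7.
In check: yes, from the white knight on f6.
Legal moves: none.
Count: 0.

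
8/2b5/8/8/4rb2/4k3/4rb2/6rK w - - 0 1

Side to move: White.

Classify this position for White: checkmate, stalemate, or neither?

checkmate

White to move; white king on h1.
In check: yes, from the black rook on g1.
King squares — g1: attacked by Bf2; g2: attacked by Rg1; h2: attacked by Bf4.
Legal moves for White: none.
In check with no legal moves → checkmate.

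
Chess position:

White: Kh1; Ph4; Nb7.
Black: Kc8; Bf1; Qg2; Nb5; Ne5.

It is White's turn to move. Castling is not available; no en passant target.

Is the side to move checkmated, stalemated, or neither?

checkmate

White to move; white king on h1.
In check: yes, from the black queen on g2.
King squares — g1: attacked by Qg2; g2: attacked by Bf1; h2: attacked by Qg2.
Legal moves for White: none.
In check with no legal moves → checkmate.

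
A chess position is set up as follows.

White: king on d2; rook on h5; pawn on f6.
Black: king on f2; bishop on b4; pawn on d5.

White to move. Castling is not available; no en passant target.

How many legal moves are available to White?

4

White to move; king on d2.
In check: yes, from the black bishop on b4.
Legal moves: Kd3, Kc2, Kd1, Kc1.
Count: 4.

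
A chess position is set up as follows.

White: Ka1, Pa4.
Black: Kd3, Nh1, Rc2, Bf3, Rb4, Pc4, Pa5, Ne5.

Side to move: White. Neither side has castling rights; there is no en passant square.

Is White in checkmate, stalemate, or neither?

stalemate

White to move; white king on a1.
In check: no.
King squares — b1: attacked by Rb4; a2: attacked by Rc2; b2: attacked by Rc2.
Legal moves for White: none.
Not in check and no legal moves → stalemate.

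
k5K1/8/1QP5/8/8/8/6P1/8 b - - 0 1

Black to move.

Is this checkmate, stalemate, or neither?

Black to move; black king on a8.
In check: no.
King squares — a7: attacked by Qb6; b7: attacked by Qb6; b8: attacked by Qb6.
Legal moves for Black: none.
Not in check and no legal moves → stalemate.

stalemate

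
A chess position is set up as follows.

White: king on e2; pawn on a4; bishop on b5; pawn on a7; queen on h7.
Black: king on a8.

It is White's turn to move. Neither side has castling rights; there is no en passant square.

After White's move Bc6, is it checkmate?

yes

After Bc6: black king on a8; in check: yes, from the white bishop on c6.
King squares — a7: attacked by Qh7; b7: attacked by Bc6; b8: attacked by Pa7.
Black has no legal moves → checkmate.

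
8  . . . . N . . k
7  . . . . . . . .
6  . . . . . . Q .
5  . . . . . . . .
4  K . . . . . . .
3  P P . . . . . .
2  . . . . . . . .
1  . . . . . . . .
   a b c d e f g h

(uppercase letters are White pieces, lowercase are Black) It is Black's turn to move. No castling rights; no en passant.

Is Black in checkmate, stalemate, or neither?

Black to move; black king on h8.
In check: no.
King squares — g7: attacked by Qg6; h7: attacked by Qg6; g8: attacked by Qg6.
Legal moves for Black: none.
Not in check and no legal moves → stalemate.

stalemate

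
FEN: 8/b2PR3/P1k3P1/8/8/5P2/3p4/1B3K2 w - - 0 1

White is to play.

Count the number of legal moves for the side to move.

23

White to move; king on f1.
In check: no.
Legal moves: Re8, Rh7, Rg7, Rf7, Re6+, Re5, Re4, Re3, Re2, Re1, Kg2, Ke2, Bf5, Be4+, Bd3, Bc2, Ba2, d8=Q, d8=R, d8=B, d8=N+, g7, f4.
Count: 23.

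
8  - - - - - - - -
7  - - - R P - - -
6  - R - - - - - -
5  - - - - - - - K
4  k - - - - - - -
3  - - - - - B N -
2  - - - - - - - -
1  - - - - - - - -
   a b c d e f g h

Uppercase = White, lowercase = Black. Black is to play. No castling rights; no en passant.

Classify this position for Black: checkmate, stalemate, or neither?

Black to move; black king on a4.
In check: no.
Legal moves for Black: Ka5, Ka3.
Black has 2 legal moves and is not in check → neither.

neither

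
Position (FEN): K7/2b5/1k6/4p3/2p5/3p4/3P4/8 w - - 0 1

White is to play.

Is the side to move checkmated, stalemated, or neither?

stalemate

White to move; white king on a8.
In check: no.
King squares — a7: attacked by Kb6; b7: attacked by Kb6; b8: attacked by Bc7.
Legal moves for White: none.
Not in check and no legal moves → stalemate.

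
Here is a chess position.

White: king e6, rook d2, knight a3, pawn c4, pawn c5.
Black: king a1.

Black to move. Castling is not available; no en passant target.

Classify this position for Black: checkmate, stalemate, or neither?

stalemate

Black to move; black king on a1.
In check: no.
King squares — b1: attacked by Na3; a2: attacked by Rd2; b2: attacked by Rd2.
Legal moves for Black: none.
Not in check and no legal moves → stalemate.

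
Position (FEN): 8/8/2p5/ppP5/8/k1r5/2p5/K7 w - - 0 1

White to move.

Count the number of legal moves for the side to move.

0

White to move; king on a1.
In check: no.
Legal moves: none.
Count: 0.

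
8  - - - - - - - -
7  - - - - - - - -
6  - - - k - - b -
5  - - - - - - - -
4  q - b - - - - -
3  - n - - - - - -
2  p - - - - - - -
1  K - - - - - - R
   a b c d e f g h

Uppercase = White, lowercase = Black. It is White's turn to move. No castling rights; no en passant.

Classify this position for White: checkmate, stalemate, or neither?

neither

White to move; white king on a1.
In check: yes, from the black knight on b3.
Legal moves for White: Kb2.
White is in check but has 1 legal move → neither.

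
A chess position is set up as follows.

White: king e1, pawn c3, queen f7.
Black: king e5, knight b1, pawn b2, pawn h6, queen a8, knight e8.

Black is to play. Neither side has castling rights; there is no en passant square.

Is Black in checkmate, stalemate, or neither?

Black to move; black king on e5.
In check: no.
Legal moves for Black include: Ng7, Nc7, Nf6, Nd6, Qd8, Qc8, Qb8, Qb7, Qa7, Qc6, Qa6, Qd5, Qa5, Qe4+, Qa4, Qf3, Qa3, Qg2, ... (list truncated; more exist).
Black has legal moves and is not in check → neither.

neither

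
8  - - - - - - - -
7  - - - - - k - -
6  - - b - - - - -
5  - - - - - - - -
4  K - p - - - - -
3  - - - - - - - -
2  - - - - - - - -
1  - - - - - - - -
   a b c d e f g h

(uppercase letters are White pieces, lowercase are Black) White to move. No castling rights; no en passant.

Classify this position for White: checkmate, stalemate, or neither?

White to move; white king on a4.
In check: yes, from the black bishop on c6.
King squares — a3: available; b3: attacked by Pc4; b4: available; a5: available; b5: attacked by Bc6.
Legal moves for White: Ka5, Kb4, Ka3.
White is in check but has 3 legal moves → neither.

neither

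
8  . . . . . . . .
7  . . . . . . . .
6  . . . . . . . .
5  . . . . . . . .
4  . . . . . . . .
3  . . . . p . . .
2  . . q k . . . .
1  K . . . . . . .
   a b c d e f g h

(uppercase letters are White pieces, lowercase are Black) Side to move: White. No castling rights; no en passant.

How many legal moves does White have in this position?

White to move; king on a1.
In check: no.
Legal moves: none.
Count: 0.

0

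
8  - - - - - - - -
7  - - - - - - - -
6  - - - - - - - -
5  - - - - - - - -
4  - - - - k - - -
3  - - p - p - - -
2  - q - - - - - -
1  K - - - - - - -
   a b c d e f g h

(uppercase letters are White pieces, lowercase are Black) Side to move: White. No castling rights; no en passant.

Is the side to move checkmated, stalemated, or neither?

White to move; white king on a1.
In check: yes, from the black queen on b2.
King squares — b1: attacked by Qb2; a2: attacked by Qb2; b2: attacked by Pc3.
Legal moves for White: none.
In check with no legal moves → checkmate.

checkmate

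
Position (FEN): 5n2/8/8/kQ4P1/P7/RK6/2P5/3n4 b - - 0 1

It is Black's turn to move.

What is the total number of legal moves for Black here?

Black to move; king on a5.
In check: yes, from the white queen on b5.
Legal moves: none.
Count: 0.

0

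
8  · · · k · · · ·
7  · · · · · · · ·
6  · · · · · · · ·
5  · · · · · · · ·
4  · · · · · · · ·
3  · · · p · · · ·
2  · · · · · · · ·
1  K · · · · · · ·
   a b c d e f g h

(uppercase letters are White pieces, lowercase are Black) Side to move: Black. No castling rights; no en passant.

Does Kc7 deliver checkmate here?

no

After Kc7: white king on a1; in check: no.
White is not in check, so this cannot be checkmate.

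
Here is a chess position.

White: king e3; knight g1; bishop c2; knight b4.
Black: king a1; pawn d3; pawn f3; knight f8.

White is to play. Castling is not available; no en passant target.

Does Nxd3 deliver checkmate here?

After Nxd3: black king on a1; in check: no.
Black is not in check, so this cannot be checkmate.

no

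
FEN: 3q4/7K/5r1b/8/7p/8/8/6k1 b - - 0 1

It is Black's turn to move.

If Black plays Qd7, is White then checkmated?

no

After Qd7: white king on h7; in check: yes, from the black queen on d7.
White has 2 legal replies: Kh8, Kg8.
In check but a legal move exists → not checkmate.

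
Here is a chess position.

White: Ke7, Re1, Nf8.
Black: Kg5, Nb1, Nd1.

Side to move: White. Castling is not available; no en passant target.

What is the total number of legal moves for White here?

19

White to move; king on e7.
In check: no.
Legal moves: Nh7+, Nd7, Ng6, Ne6+, Ke8, Kd8, Kf7, Kd7, Ke6, Kd6, Re6, Re5+, Re4, Re3, Re2, Rh1, Rg1+, Rf1, Rxd1.
Count: 19.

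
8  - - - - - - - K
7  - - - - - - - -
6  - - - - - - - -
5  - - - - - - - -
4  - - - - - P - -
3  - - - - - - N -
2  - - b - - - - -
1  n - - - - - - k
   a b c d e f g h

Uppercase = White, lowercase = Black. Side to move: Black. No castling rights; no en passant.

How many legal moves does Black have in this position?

3

Black to move; king on h1.
In check: yes, from the white knight on g3.
Legal moves: Kh2, Kg2, Kg1.
Count: 3.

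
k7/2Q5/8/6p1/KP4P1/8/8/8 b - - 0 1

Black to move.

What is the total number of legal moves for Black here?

Black to move; king on a8.
In check: no.
Legal moves: none.
Count: 0.

0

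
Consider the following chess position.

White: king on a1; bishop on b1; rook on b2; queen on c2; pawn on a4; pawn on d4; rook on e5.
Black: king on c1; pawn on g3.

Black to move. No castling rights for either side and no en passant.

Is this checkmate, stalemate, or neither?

checkmate

Black to move; black king on c1.
In check: yes, from the white queen on c2.
King squares — b1: attacked by Ka1; d1: attacked by Qc2; b2: attacked by Ka1; c2: attacked by Bb1; d2: attacked by Qc2.
Legal moves for Black: none.
In check with no legal moves → checkmate.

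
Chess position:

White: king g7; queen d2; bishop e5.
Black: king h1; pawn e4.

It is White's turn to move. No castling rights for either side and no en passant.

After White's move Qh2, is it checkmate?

After Qh2: black king on h1; in check: yes, from the white queen on h2.
King squares — g1: attacked by Qh2; g2: attacked by Qh2; h2: attacked by Be5.
Black has no legal moves → checkmate.

yes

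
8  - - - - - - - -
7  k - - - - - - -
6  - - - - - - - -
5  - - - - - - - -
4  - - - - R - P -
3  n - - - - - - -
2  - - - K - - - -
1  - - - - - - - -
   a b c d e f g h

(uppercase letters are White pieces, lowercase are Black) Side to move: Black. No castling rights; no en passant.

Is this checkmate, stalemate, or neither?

Black to move; black king on a7.
In check: no.
Legal moves for Black: Kb8, Ka8, Kb7, Kb6, Ka6, Nb5, Nc4+, Nc2, Nb1+.
Black has 9 legal moves and is not in check → neither.

neither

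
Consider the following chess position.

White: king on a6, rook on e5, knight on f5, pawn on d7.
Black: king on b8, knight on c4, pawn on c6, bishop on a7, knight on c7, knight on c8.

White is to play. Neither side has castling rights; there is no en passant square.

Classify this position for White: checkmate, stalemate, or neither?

checkmate

White to move; white king on a6.
In check: yes, from the black knight on c7.
King squares — a5: attacked by Nc4; b5: attacked by Pc6; b6: attacked by Nc4; a7: attacked by Kb8; b7: attacked by Kb8.
Legal moves for White: none.
In check with no legal moves → checkmate.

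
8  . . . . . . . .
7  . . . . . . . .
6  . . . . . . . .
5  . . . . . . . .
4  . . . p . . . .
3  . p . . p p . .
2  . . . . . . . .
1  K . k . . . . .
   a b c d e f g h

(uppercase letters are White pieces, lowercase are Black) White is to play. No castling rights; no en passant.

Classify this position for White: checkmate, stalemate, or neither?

stalemate

White to move; white king on a1.
In check: no.
King squares — b1: attacked by Kc1; a2: attacked by Pb3; b2: attacked by Kc1.
Legal moves for White: none.
Not in check and no legal moves → stalemate.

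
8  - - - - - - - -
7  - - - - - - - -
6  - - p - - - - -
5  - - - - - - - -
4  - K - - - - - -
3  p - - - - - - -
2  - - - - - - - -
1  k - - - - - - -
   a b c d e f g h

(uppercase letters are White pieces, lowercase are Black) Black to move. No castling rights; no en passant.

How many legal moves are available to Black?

Black to move; king on a1.
In check: no.
Legal moves: Kb2, Ka2, Kb1, c5+, a2.
Count: 5.

5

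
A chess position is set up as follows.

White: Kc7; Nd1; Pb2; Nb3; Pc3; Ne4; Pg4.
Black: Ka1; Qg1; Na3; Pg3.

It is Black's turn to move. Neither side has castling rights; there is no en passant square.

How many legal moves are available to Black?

2

Black to move; king on a1.
In check: yes, from the white knight on b3.
Legal moves: Ka2, Kb1.
Count: 2.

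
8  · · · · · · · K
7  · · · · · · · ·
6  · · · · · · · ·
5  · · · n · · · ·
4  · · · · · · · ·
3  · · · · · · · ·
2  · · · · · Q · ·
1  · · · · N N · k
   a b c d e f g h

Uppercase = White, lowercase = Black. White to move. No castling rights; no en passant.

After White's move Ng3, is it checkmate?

After Ng3: black king on h1; in check: yes, from the white knight on g3.
King squares — g1: attacked by Qf2; g2: attacked by Ne1; h2: attacked by Qf2.
Black has no legal moves → checkmate.

yes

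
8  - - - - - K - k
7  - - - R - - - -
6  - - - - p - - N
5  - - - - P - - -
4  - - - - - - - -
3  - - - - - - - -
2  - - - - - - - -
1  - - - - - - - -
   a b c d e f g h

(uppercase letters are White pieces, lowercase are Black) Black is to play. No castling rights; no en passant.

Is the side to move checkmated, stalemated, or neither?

stalemate

Black to move; black king on h8.
In check: no.
King squares — g7: attacked by Rd7; h7: attacked by Rd7; g8: attacked by Nh6.
Legal moves for Black: none.
Not in check and no legal moves → stalemate.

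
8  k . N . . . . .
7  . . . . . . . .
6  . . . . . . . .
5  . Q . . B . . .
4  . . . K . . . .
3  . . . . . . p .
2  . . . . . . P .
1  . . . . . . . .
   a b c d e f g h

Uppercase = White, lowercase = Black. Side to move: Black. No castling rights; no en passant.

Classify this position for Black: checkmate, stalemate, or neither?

Black to move; black king on a8.
In check: no.
King squares — a7: attacked by Nc8; b7: attacked by Qb5; b8: attacked by Qb5.
Legal moves for Black: none.
Not in check and no legal moves → stalemate.

stalemate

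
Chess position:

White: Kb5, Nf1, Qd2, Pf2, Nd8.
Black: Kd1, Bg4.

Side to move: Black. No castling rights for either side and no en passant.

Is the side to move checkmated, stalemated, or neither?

Black to move; black king on d1.
In check: yes, from the white queen on d2.
King squares — c1: attacked by Qd2; e1: attacked by Qd2; c2: attacked by Qd2; d2: attacked by Nf1; e2: attacked by Qd2.
Legal moves for Black: none.
In check with no legal moves → checkmate.

checkmate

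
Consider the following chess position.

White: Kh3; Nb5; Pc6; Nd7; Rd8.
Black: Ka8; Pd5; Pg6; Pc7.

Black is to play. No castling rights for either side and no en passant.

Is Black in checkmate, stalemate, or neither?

checkmate

Black to move; black king on a8.
In check: yes, from the white rook on d8.
King squares — a7: attacked by Nb5; b7: attacked by Pc6; b8: attacked by Nd7.
Legal moves for Black: none.
In check with no legal moves → checkmate.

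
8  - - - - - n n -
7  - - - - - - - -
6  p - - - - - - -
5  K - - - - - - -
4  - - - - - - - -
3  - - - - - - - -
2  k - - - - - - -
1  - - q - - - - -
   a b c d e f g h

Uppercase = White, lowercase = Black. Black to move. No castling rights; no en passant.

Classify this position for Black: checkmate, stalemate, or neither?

neither

Black to move; black king on a2.
In check: no.
Legal moves for Black include: Ne7, Nh6, Nf6, Nh7, Nd7, Ng6, Ne6, Kb3, Ka3, Kb2, Kb1, Ka1, Qc8, Qc7+, Qh6, Qc6, Qg5+, Qc5+, ... (list truncated; more exist).
Black has legal moves and is not in check → neither.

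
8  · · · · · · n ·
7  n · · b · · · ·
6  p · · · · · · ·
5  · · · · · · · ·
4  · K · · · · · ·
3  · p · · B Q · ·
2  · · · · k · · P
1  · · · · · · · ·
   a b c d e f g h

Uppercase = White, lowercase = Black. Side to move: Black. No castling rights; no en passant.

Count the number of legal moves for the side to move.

Black to move; king on e2.
In check: yes, from the white queen on f3.
Legal moves: Kxf3, Kd3, Ke1.
Count: 3.

3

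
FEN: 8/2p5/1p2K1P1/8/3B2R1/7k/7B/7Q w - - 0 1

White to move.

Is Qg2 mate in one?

yes

After Qg2: black king on h3; in check: yes, from the white queen on g2.
King squares — g2: attacked by Rg4; h2: attacked by Qg2; g3: attacked by Qg2; g4: attacked by Qg2; h4: attacked by Rg4.
Black has no legal moves → checkmate.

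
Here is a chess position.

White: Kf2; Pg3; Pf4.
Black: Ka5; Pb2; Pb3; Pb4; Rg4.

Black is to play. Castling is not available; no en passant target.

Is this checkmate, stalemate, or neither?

Black to move; black king on a5.
In check: no.
Legal moves for Black: Kb6, Ka6, Kb5, Ka4, Rg8, Rg7, Rg6, Rg5, Rh4, Rxf4+, Rxg3, b1=Q, b1=R, b1=B, b1=N.
Black has 15 legal moves and is not in check → neither.

neither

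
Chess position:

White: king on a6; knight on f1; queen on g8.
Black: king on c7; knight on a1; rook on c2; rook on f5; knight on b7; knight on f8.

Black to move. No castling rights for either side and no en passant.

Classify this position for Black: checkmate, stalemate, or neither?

Black to move; black king on c7.
In check: no.
Legal moves for Black include: Nh7, Nd7, Ng6, Ne6, Kd8, Kc8, Kb8, Kd7, Kd6, Kc6, Nd8, Nd6, Nc5+, Na5, Rf7, Rf6+, Rh5, Rg5, ... (list truncated; more exist).
Black has legal moves and is not in check → neither.

neither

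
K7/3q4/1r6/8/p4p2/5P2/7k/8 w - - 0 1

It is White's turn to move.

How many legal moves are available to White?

White to move; king on a8.
In check: no.
Legal moves: none.
Count: 0.

0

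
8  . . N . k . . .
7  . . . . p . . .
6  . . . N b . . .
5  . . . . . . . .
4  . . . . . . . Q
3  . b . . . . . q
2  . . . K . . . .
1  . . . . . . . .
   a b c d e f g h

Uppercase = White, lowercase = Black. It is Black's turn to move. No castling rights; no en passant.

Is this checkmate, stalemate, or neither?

neither

Black to move; black king on e8.
In check: yes, from the white knight on d6.
King squares — d7: available; e7: own pawn; f7: attacked by Nd6; d8: available; f8: available.
Legal moves for Black: Kf8, Kd8, Kd7, exd6.
Black is in check but has 4 legal moves → neither.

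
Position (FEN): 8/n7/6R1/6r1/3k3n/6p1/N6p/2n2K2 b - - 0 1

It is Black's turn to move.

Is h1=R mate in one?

After h1=R: white king on f1; in check: yes, from the black rook on h1.
King squares — e1: attacked by Rh1; g1: attacked by Rh1; e2: attacked by Nc1; f2: attacked by Pg3; g2: attacked by Nh4.
White has no legal moves → checkmate.

yes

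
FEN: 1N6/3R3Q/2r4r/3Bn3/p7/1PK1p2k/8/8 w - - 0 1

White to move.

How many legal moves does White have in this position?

6

White to move; king on c3.
In check: yes, from the black rook on c6.
Legal moves: Kd4, Kb4, Kb2, Nxc6, Bxc6, Bc4.
Count: 6.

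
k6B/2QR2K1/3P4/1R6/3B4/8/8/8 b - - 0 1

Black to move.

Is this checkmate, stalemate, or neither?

Black to move; black king on a8.
In check: no.
King squares — a7: attacked by Bd4; b7: attacked by Rb5; b8: attacked by Rb5.
Legal moves for Black: none.
Not in check and no legal moves → stalemate.

stalemate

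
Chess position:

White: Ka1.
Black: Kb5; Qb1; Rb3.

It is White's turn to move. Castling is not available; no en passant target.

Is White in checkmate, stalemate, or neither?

White to move; white king on a1.
In check: yes, from the black queen on b1.
King squares — b1: attacked by Rb3; a2: attacked by Qb1; b2: attacked by Qb1.
Legal moves for White: none.
In check with no legal moves → checkmate.

checkmate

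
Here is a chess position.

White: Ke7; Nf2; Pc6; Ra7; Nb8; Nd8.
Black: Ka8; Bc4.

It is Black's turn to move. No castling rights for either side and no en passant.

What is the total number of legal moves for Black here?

Black to move; king on a8.
In check: yes, from the white rook on a7.
Legal moves: Kxb8, Kxa7.
Count: 2.

2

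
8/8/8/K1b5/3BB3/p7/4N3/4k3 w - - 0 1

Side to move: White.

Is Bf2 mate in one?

no

After Bf2: black king on e1; in check: yes, from the white bishop on f2.
Black has 6 legal replies: Kxf2, Kxe2, Kd2, Kf1, Kd1, Bxf2.
In check but a legal move exists → not checkmate.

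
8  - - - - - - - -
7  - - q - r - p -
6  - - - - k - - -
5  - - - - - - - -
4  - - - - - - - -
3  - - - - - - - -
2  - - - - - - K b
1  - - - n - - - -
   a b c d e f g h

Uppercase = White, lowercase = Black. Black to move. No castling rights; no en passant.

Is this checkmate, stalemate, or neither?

Black to move; black king on e6.
In check: no.
Legal moves for Black include: Re8, Rf7, Rd7, Qd8, Qc8, Qb8, Qd7, Qb7+, Qa7, Qd6, Qc6+, Qb6, Qe5, Qc5, Qa5, Qf4, Qc4, Qg3+, ... (list truncated; more exist).
Black has legal moves and is not in check → neither.

neither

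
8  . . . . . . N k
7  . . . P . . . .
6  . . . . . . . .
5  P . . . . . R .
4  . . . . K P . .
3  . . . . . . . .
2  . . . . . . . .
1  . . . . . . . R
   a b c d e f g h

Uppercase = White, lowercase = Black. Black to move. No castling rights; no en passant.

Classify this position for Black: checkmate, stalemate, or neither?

Black to move; black king on h8.
In check: yes, from the white rook on h1.
King squares — g7: attacked by Rg5; h7: attacked by Rh1; g8: attacked by Rg5.
Legal moves for Black: none.
In check with no legal moves → checkmate.

checkmate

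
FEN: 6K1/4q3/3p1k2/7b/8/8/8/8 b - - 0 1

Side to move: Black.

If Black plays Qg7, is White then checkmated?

After Qg7: white king on g8; in check: yes, from the black queen on g7.
King squares — f7: attacked by Bh5; g7: attacked by Kf6; h7: attacked by Qg7; f8: attacked by Qg7; h8: attacked by Qg7.
White has no legal moves → checkmate.

yes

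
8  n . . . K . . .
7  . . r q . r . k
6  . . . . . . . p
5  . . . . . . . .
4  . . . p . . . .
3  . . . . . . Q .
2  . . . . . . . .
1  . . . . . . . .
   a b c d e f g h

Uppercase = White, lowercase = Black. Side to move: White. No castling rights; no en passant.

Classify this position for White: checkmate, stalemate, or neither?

checkmate

White to move; white king on e8.
In check: yes, from the black queen on d7.
King squares — d7: attacked by Rc7; e7: attacked by Qd7; f7: attacked by Qd7; d8: attacked by Qd7; f8: attacked by Rf7.
Legal moves for White: none.
In check with no legal moves → checkmate.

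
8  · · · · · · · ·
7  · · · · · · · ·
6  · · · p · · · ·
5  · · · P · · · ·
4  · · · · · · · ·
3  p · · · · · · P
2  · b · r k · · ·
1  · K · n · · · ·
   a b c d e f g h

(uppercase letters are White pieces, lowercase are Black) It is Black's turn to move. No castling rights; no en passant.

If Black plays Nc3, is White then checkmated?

yes

After Nc3: white king on b1; in check: yes, from the black knight on c3.
King squares — a1: attacked by Bb2; c1: attacked by Bb2; a2: attacked by Nc3; b2: attacked by Rd2; c2: attacked by Rd2.
White has no legal moves → checkmate.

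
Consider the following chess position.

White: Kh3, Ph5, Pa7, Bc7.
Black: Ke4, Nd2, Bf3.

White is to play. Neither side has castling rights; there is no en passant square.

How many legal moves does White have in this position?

17

White to move; king on h3.
In check: no.
Legal moves: Bd8, Bb8, Bd6, Bb6, Be5, Ba5, Bf4, Bg3, Bh2, Kh4, Kg3, Kh2, a8=Q+, a8=R, a8=B+, a8=N, h6.
Count: 17.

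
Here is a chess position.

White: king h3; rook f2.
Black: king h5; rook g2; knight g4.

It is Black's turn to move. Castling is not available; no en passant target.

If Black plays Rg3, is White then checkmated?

After Rg3: white king on h3; in check: yes, from the black rook on g3.
White has 1 legal reply: Kxg3.
In check but a legal move exists → not checkmate.

no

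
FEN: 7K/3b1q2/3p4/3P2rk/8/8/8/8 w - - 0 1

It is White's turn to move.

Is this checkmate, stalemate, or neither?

stalemate

White to move; white king on h8.
In check: no.
King squares — g7: attacked by Rg5; h7: attacked by Qf7; g8: attacked by Rg5.
Legal moves for White: none.
Not in check and no legal moves → stalemate.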